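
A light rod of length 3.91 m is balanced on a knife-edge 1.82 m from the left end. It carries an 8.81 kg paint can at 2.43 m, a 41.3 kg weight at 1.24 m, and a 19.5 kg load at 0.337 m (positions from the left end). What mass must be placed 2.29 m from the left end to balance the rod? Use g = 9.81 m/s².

Choose the knife-edge (at 1.82 m from the left end) as the axis so the support reaction has zero arm there.
Paint can: 8.81 × 9.81 = 86.43 N down at 2.43 m → arm 0.61 m, τ = 86.43 × 0.61 = 52.72 N·m clockwise.
Weight: 41.3 × 9.81 = 405.2 N down at 1.24 m → arm 0.58 m, τ = 405.2 × 0.58 = 235 N·m counterclockwise.
Load: 19.5 × 9.81 = 191.3 N down at 0.337 m → arm 1.483 m, τ = 191.3 × 1.483 = 283.7 N·m counterclockwise.
Net moment of known loads = 466 N·m counterclockwise.
An unknown mass m at 2.29 m has arm 0.47 m; its moment is m·g·0.47 clockwise.
Setting net torque to zero: m × 9.81 × 0.47 = 466 → m = 466 / (9.81 × 0.47) = 101 kg.

m ≈ 101 kg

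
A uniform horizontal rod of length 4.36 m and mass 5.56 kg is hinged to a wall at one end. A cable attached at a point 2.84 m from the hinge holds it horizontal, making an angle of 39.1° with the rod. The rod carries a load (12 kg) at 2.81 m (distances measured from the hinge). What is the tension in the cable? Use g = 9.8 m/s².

T ≈ 251 N

Choose the hinge as the axis so the unknown hinge reaction has zero arm there.
Beam weight: 5.56 × 9.8 = 54.49 N down at 2.18 m → arm 2.18 m, τ = 54.49 × 2.18 = 118.8 N·m clockwise.
Load: 12 × 9.8 = 117.6 N down at 2.81 m → arm 2.81 m, τ = 117.6 × 2.81 = 330.5 N·m clockwise.
Total clockwise load moment = 449.3 N·m.
The cable tension T acts at 2.84 m; only its component perpendicular to the rod, T sinθ, produces torque. sin 39.1° = 0.6307.
Setting net torque to zero: T × 2.84 × 0.6307 = 449.3 → T = 449.3 / 1.791 = 251 N.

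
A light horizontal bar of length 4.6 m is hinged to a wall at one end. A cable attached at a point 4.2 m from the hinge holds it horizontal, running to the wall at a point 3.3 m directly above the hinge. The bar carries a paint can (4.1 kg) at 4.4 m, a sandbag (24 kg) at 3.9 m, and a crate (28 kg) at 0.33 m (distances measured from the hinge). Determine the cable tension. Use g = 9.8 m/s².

T ≈ 457 N

Choose the hinge as the axis so the unknown hinge reaction has zero arm there.
Paint can: 4.1 × 9.8 = 40.18 N down at 4.4 m → arm 4.4 m, τ = 40.18 × 4.4 = 176.8 N·m clockwise.
Sandbag: 24 × 9.8 = 235.2 N down at 3.9 m → arm 3.9 m, τ = 235.2 × 3.9 = 917.3 N·m clockwise.
Crate: 28 × 9.8 = 274.4 N down at 0.33 m → arm 0.33 m, τ = 274.4 × 0.33 = 90.55 N·m clockwise.
Total clockwise load moment = 1185 N·m.
The cable tension T acts at 4.2 m; only its component perpendicular to the bar, T sinθ, produces torque. sinθ = h/√(h²+d²) = 3.3/√(3.3²+4.2²) = 0.6178.
Setting net torque to zero: T × 4.2 × 0.6178 = 1185 → T = 1185 / 2.595 = 457 N.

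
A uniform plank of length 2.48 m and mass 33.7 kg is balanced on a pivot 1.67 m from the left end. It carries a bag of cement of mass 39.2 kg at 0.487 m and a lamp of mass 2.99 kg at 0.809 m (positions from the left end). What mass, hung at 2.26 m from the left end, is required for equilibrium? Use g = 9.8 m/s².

m ≈ 108 kg

Sum moments about the pivot (at 1.67 m from the left end) (the support reaction has zero arm there).
Beam weight: 33.7 × 9.8 = 330.3 N down at 1.24 m → arm 0.43 m, τ = 330.3 × 0.43 = 142 N·m counterclockwise.
Bag of cement: 39.2 × 9.8 = 384.2 N down at 0.487 m → arm 1.183 m, τ = 384.2 × 1.183 = 454.5 N·m counterclockwise.
Lamp: 2.99 × 9.8 = 29.3 N down at 0.809 m → arm 0.861 m, τ = 29.3 × 0.861 = 25.23 N·m counterclockwise.
Net moment of known loads = 621.7 N·m counterclockwise.
An unknown mass m at 2.26 m has arm 0.59 m; its moment is m·g·0.59 clockwise.
For rotational equilibrium, m × 9.8 × 0.59 = 621.7, so m = 621.7 / (9.8 × 0.59) = 108 kg.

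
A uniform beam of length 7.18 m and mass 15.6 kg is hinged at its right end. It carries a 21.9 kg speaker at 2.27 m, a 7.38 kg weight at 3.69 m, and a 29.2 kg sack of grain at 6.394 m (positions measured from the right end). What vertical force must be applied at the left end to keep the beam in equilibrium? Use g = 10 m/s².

F ≈ 445 N

Sum moments about the right end (the unknown pivot reaction has zero arm there).
Beam weight: 15.6 × 10 = 156 N down at 3.59 m → arm 3.59 m, τ = 156 × 3.59 = 560 N·m counterclockwise.
Speaker: 21.9 × 10 = 219 N down at 2.27 m → arm 2.27 m, τ = 219 × 2.27 = 497.1 N·m counterclockwise.
Weight: 7.38 × 10 = 73.8 N down at 3.69 m → arm 3.69 m, τ = 73.8 × 3.69 = 272.3 N·m counterclockwise.
Sack of grain: 29.2 × 10 = 292 N down at 6.394 m → arm 6.394 m, τ = 292 × 6.394 = 1867 N·m counterclockwise.
Net moment of the loads = 3196 N·m counterclockwise.
The upward force F acts at the left end, arm 7.18 m, giving F × 7.18 clockwise.
Balancing moments: F × 7.18 = 3196, giving F = 3196 / 7.18 = 445 N.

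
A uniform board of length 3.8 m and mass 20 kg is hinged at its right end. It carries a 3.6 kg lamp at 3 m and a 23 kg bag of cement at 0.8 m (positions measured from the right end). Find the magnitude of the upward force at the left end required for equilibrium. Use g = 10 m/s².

About the right end:
Beam weight: 20 × 10 = 200 N down at 1.9 m → arm 1.9 m, τ = 200 × 1.9 = 380 N·m counterclockwise.
Lamp: 3.6 × 10 = 36 N down at 3 m → arm 3 m, τ = 36 × 3 = 108 N·m counterclockwise.
Bag of cement: 23 × 10 = 230 N down at 0.8 m → arm 0.8 m, τ = 230 × 0.8 = 184 N·m counterclockwise.
Net moment of the loads = 672 N·m counterclockwise.
The upward force F acts at the left end, arm 3.8 m, giving F × 3.8 clockwise.
For rotational equilibrium, F × 3.8 = 672, so F = 672 / 3.8 = 177 N.

F ≈ 177 N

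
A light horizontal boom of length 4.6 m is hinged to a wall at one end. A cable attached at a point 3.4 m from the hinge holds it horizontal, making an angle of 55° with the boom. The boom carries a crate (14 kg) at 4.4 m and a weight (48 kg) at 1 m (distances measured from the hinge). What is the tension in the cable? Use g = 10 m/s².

Taking torques about the hinge:
Crate: 14 × 10 = 140 N down at 4.4 m → arm 4.4 m, τ = 140 × 4.4 = 616 N·m clockwise.
Weight: 48 × 10 = 480 N down at 1 m → arm 1 m, τ = 480 × 1 = 480 N·m clockwise.
Total clockwise load moment = 1096 N·m.
The cable tension T acts at 3.4 m; only its component perpendicular to the boom, T sinθ, produces torque. sin 55° = 0.8192.
Setting net torque to zero: T × 3.4 × 0.8192 = 1096 → T = 1096 / 2.785 = 394 N.

T ≈ 394 N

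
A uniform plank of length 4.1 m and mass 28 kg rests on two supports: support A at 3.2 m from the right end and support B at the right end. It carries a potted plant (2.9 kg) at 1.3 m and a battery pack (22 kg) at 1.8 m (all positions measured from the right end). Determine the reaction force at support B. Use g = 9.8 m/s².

R_B ≈ 210 N

Taking torques about support A:
Beam weight: 28 × 9.8 = 274.4 N down at 2.05 m → arm 1.15 m, τ = 274.4 × 1.15 = 315.6 N·m clockwise.
Potted plant: 2.9 × 9.8 = 28.42 N down at 1.3 m → arm 1.9 m, τ = 28.42 × 1.9 = 54 N·m clockwise.
Battery pack: 22 × 9.8 = 215.6 N down at 1.8 m → arm 1.4 m, τ = 215.6 × 1.4 = 301.8 N·m clockwise.
Net load moment about support A = 671.4 N·m clockwise.
Reaction R at support B is upward at 0 m, arm 3.2 m → moment R × 3.2 counterclockwise.
Setting net torque to zero: R × 3.2 = 671.4 → R = 210 N.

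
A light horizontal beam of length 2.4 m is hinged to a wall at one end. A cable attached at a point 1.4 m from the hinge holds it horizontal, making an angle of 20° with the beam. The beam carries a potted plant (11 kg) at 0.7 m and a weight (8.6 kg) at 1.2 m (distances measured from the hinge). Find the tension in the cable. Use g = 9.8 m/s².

T ≈ 369 N

Choose the hinge as the axis so the unknown hinge reaction has zero arm there.
Potted plant: 11 × 9.8 = 107.8 N down at 0.7 m → arm 0.7 m, τ = 107.8 × 0.7 = 75.46 N·m clockwise.
Weight: 8.6 × 9.8 = 84.28 N down at 1.2 m → arm 1.2 m, τ = 84.28 × 1.2 = 101.1 N·m clockwise.
Total clockwise load moment = 176.6 N·m.
The cable tension T acts at 1.4 m; only its component perpendicular to the beam, T sinθ, produces torque. sin 20° = 0.342.
Στ = 0 ⇒ T × 1.4 × 0.342 = 176.6 ⇒ T = 176.6 / 0.4788 = 369 N.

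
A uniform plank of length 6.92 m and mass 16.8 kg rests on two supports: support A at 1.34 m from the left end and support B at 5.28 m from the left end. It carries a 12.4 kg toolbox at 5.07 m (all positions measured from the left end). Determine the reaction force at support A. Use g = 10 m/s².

Sum moments about support B (its reaction then has zero moment arm).
Beam weight: 16.8 × 10 = 168 N down at 3.46 m → arm 1.82 m, τ = 168 × 1.82 = 305.8 N·m counterclockwise.
Toolbox: 12.4 × 10 = 124 N down at 5.07 m → arm 0.21 m, τ = 124 × 0.21 = 26.04 N·m counterclockwise.
Net load moment about support B = 331.8 N·m counterclockwise.
Reaction R at support A is upward at 1.34 m, arm 3.94 m → moment R × 3.94 clockwise.
Balancing moments: R × 3.94 = 331.8, giving R = 84.2 N.

R_A ≈ 84.2 N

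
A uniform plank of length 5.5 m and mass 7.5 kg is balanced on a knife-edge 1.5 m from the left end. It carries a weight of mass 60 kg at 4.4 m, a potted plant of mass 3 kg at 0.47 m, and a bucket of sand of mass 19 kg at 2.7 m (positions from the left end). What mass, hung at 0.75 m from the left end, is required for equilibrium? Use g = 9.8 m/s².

m ≈ 271 kg

Choose the knife-edge (at 1.5 m from the left end) as the axis so the support reaction has zero arm there.
Beam weight: 7.5 × 9.8 = 73.5 N down at 2.75 m → arm 1.25 m, τ = 73.5 × 1.25 = 91.88 N·m clockwise.
Weight: 60 × 9.8 = 588 N down at 4.4 m → arm 2.9 m, τ = 588 × 2.9 = 1705 N·m clockwise.
Potted plant: 3 × 9.8 = 29.4 N down at 0.47 m → arm 1.03 m, τ = 29.4 × 1.03 = 30.28 N·m counterclockwise.
Bucket of sand: 19 × 9.8 = 186.2 N down at 2.7 m → arm 1.2 m, τ = 186.2 × 1.2 = 223.4 N·m clockwise.
Net moment of known loads = 1990 N·m clockwise.
An unknown mass m at 0.75 m has arm 0.75 m; its moment is m·g·0.75 counterclockwise.
Στ = 0 ⇒ m × 9.8 × 0.75 = 1990 ⇒ m = 1990 / (9.8 × 0.75) = 271 kg.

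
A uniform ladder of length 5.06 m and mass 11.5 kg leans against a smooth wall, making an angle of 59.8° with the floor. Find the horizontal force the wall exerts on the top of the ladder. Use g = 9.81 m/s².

N_wall ≈ 32.8 N

Sum moments about the foot of the ladder (the floor normal and friction both act there and drop out).
Ladder weight 11.5×9.81 = 112.8 N acts at 2.53 m along the ladder; its horizontal arm is 2.53·cos59.8° = 1.273 m → τ = 143.6 N·m clockwise.
Wall normal N acts horizontally at the top; its moment arm is the height L sinθ = 5.06·sin59.8° = 4.373 m, counterclockwise.
Setting net torque to zero: N × 4.373 = 143.6 → N = 32.8 N.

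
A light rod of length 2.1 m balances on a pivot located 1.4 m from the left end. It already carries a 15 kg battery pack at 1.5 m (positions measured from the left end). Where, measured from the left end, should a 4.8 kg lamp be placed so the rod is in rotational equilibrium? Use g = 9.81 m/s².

x ≈ 1.09 m from the left end

Choose the pivot (at 1.4 m from the left end) as the axis so the support reaction has zero arm there.
Battery pack: 15 × 9.81 = 147.2 N down at 1.5 m → arm 0.1 m, τ = 147.2 × 0.1 = 14.72 N·m clockwise.
Net moment of existing loads = 14.72 N·m clockwise.
The lamp weighs 4.8 × 9.81 = 47.09 N and must supply an equal counterclockwise moment, so its lever arm about the pivot is 14.72 / 47.09 = 0.313 m.
That puts it at 1.4 − 0.313 = 1.09 m from the left end.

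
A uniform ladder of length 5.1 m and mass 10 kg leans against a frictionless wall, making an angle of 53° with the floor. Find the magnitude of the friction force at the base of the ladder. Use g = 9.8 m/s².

Choose the foot of the ladder as the axis so the floor normal and friction both act there and drop out.
Ladder weight 10×9.8 = 98 N acts at 2.55 m along the ladder; its horizontal arm is 2.55·cos53° = 1.535 m → τ = 150.4 N·m clockwise.
Wall normal N acts horizontally at the top; its moment arm is the height L sinθ = 5.1·sin53° = 4.073 m, counterclockwise.
For rotational equilibrium, N × 4.073 = 150.4, so N = 36.9 N.
ΣFx = 0: friction at the foot balances the wall's push, so f = N_wall = 36.9 N.

f ≈ 36.9 N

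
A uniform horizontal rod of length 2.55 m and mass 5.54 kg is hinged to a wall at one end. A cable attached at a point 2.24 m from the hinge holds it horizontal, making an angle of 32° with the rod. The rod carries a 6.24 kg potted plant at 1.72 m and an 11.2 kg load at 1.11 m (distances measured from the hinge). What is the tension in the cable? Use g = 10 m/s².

Taking torques about the hinge:
Beam weight: 5.54 × 10 = 55.4 N down at 1.275 m → arm 1.275 m, τ = 55.4 × 1.275 = 70.63 N·m clockwise.
Potted plant: 6.24 × 10 = 62.4 N down at 1.72 m → arm 1.72 m, τ = 62.4 × 1.72 = 107.3 N·m clockwise.
Load: 11.2 × 10 = 112 N down at 1.11 m → arm 1.11 m, τ = 112 × 1.11 = 124.3 N·m clockwise.
Total clockwise load moment = 302.2 N·m.
The cable tension T acts at 2.24 m; only its component perpendicular to the rod, T sinθ, produces torque. sin 32° = 0.5299.
Setting net torque to zero: T × 2.24 × 0.5299 = 302.2 → T = 302.2 / 1.187 = 255 N.

T ≈ 255 N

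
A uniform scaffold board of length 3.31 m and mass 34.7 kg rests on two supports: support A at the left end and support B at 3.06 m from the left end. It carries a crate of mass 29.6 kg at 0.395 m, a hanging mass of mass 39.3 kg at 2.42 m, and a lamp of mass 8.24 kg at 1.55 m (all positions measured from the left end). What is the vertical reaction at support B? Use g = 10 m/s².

Taking torques about support A:
Beam weight: 34.7 × 10 = 347 N down at 1.655 m → arm 1.655 m, τ = 347 × 1.655 = 574.3 N·m clockwise.
Crate: 29.6 × 10 = 296 N down at 0.395 m → arm 0.395 m, τ = 296 × 0.395 = 116.9 N·m clockwise.
Hanging mass: 39.3 × 10 = 393 N down at 2.42 m → arm 2.42 m, τ = 393 × 2.42 = 951.1 N·m clockwise.
Lamp: 8.24 × 10 = 82.4 N down at 1.55 m → arm 1.55 m, τ = 82.4 × 1.55 = 127.7 N·m clockwise.
Net load moment about support A = 1770 N·m clockwise.
Reaction R at support B is upward at 3.06 m, arm 3.06 m → moment R × 3.06 counterclockwise.
Στ = 0 ⇒ R × 3.06 = 1770 ⇒ R = 578 N.

R_B ≈ 578 N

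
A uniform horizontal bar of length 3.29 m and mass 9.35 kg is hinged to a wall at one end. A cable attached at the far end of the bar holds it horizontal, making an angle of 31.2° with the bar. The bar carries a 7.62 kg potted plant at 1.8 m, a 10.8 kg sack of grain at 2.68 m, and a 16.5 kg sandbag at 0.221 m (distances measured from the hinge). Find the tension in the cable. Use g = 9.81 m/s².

T ≈ 355 N

Choose the hinge as the axis so the unknown hinge reaction has zero arm there.
Beam weight: 9.35 × 9.81 = 91.72 N down at 1.645 m → arm 1.645 m, τ = 91.72 × 1.645 = 150.9 N·m clockwise.
Potted plant: 7.62 × 9.81 = 74.75 N down at 1.8 m → arm 1.8 m, τ = 74.75 × 1.8 = 134.6 N·m clockwise.
Sack of grain: 10.8 × 9.81 = 105.9 N down at 2.68 m → arm 2.68 m, τ = 105.9 × 2.68 = 283.8 N·m clockwise.
Sandbag: 16.5 × 9.81 = 161.9 N down at 0.221 m → arm 0.221 m, τ = 161.9 × 0.221 = 35.78 N·m clockwise.
Total clockwise load moment = 605.1 N·m.
The cable tension T acts at 3.29 m; only its component perpendicular to the bar, T sinθ, produces torque. sin 31.2° = 0.518.
Balancing moments: T × 3.29 × 0.518 = 605.1, giving T = 605.1 / 1.704 = 355 N.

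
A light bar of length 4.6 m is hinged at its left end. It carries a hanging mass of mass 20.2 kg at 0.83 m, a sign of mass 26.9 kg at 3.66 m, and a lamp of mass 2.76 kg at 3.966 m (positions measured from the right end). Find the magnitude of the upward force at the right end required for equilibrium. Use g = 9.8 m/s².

Take moments about the left end.
Hanging mass: 20.2 × 9.8 = 198 N down at 0.83 m → arm 3.77 m, τ = 198 × 3.77 = 746.5 N·m clockwise.
Sign: 26.9 × 9.8 = 263.6 N down at 3.66 m → arm 0.94 m, τ = 263.6 × 0.94 = 247.8 N·m clockwise.
Lamp: 2.76 × 9.8 = 27.05 N down at 3.966 m → arm 0.634 m, τ = 27.05 × 0.634 = 17.15 N·m clockwise.
Net moment of the loads = 1011 N·m clockwise.
The upward force F acts at the right end, arm 4.6 m, giving F × 4.6 counterclockwise.
Balancing moments: F × 4.6 = 1011, giving F = 1011 / 4.6 = 220 N.

F ≈ 220 N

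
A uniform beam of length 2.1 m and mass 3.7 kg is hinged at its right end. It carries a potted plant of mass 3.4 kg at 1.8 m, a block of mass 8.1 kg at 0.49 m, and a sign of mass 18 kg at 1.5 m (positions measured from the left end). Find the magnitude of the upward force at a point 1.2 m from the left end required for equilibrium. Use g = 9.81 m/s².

About the right end:
Beam weight: 3.7 × 9.81 = 36.3 N down at 1.05 m → arm 1.05 m, τ = 36.3 × 1.05 = 38.12 N·m counterclockwise.
Potted plant: 3.4 × 9.81 = 33.35 N down at 1.8 m → arm 0.3 m, τ = 33.35 × 0.3 = 10.01 N·m counterclockwise.
Block: 8.1 × 9.81 = 79.46 N down at 0.49 m → arm 1.61 m, τ = 79.46 × 1.61 = 127.9 N·m counterclockwise.
Sign: 18 × 9.81 = 176.6 N down at 1.5 m → arm 0.6 m, τ = 176.6 × 0.6 = 106 N·m counterclockwise.
Net moment of the loads = 282 N·m counterclockwise.
The upward force F acts at a point 1.2 m from the left end, arm 0.9 m, giving F × 0.9 clockwise.
Setting net torque to zero: F × 0.9 = 282 → F = 282 / 0.9 = 313 N.

F ≈ 313 N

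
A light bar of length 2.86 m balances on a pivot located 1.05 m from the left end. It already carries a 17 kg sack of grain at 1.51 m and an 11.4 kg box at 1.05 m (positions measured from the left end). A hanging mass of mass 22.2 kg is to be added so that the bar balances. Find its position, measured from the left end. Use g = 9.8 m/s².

Sum moments about the pivot (at 1.05 m from the left end) (the support reaction has zero arm there).
Sack of grain: 17 × 9.8 = 166.6 N down at 1.51 m → arm 0.46 m, τ = 166.6 × 0.46 = 76.64 N·m clockwise.
Box: acts at the pivot, moment arm 0 → no torque.
Net moment of existing loads = 76.64 N·m clockwise.
The hanging mass weighs 22.2 × 9.8 = 217.6 N and must supply an equal counterclockwise moment, so its lever arm about the pivot is 76.64 / 217.6 = 0.352 m.
That puts it at 1.05 − 0.352 = 0.698 m from the left end.

x ≈ 0.698 m from the left end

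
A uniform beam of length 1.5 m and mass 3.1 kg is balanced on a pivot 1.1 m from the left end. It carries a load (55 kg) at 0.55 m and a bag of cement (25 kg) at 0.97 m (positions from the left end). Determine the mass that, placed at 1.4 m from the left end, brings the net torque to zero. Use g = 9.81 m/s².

m ≈ 115 kg

Take moments about the pivot (at 1.1 m from the left end).
Beam weight: 3.1 × 9.81 = 30.41 N down at 0.75 m → arm 0.35 m, τ = 30.41 × 0.35 = 10.64 N·m counterclockwise.
Load: 55 × 9.81 = 539.6 N down at 0.55 m → arm 0.55 m, τ = 539.6 × 0.55 = 296.8 N·m counterclockwise.
Bag of cement: 25 × 9.81 = 245.2 N down at 0.97 m → arm 0.13 m, τ = 245.2 × 0.13 = 31.88 N·m counterclockwise.
Net moment of known loads = 339.3 N·m counterclockwise.
An unknown mass m at 1.4 m has arm 0.3 m; its moment is m·g·0.3 clockwise.
For rotational equilibrium, m × 9.81 × 0.3 = 339.3, so m = 339.3 / (9.81 × 0.3) = 115 kg.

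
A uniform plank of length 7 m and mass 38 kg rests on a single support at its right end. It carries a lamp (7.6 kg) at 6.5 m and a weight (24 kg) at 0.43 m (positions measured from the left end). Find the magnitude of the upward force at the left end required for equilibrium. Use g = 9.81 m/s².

Take moments about the right end.
Beam weight: 38 × 9.81 = 372.8 N down at 3.5 m → arm 3.5 m, τ = 372.8 × 3.5 = 1305 N·m counterclockwise.
Lamp: 7.6 × 9.81 = 74.56 N down at 6.5 m → arm 0.5 m, τ = 74.56 × 0.5 = 37.28 N·m counterclockwise.
Weight: 24 × 9.81 = 235.4 N down at 0.43 m → arm 6.57 m, τ = 235.4 × 6.57 = 1547 N·m counterclockwise.
Net moment of the loads = 2889 N·m counterclockwise.
The upward force F acts at the left end, arm 7 m, giving F × 7 clockwise.
Setting net torque to zero: F × 7 = 2889 → F = 2889 / 7 = 413 N.

F ≈ 413 N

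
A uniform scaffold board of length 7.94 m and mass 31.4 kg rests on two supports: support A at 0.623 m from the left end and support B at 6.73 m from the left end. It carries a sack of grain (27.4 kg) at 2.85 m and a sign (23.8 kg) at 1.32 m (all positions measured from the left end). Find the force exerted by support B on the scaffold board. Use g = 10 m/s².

R_B ≈ 299 N

Taking torques about support A:
Beam weight: 31.4 × 10 = 314 N down at 3.97 m → arm 3.347 m, τ = 314 × 3.347 = 1051 N·m clockwise.
Sack of grain: 27.4 × 10 = 274 N down at 2.85 m → arm 2.227 m, τ = 274 × 2.227 = 610.2 N·m clockwise.
Sign: 23.8 × 10 = 238 N down at 1.32 m → arm 0.697 m, τ = 238 × 0.697 = 165.9 N·m clockwise.
Net load moment about support A = 1827 N·m clockwise.
Reaction R at support B is upward at 6.73 m, arm 6.107 m → moment R × 6.107 counterclockwise.
Στ = 0 ⇒ R × 6.107 = 1827 ⇒ R = 299 N.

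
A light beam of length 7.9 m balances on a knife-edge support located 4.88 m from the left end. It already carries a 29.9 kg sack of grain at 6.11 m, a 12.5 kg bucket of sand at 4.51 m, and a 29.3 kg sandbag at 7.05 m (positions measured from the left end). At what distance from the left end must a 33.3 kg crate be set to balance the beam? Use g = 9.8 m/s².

Take moments about the knife-edge support (at 4.88 m from the left end).
Sack of grain: 29.9 × 9.8 = 293 N down at 6.11 m → arm 1.23 m, τ = 293 × 1.23 = 360.4 N·m clockwise.
Bucket of sand: 12.5 × 9.8 = 122.5 N down at 4.51 m → arm 0.37 m, τ = 122.5 × 0.37 = 45.33 N·m counterclockwise.
Sandbag: 29.3 × 9.8 = 287.1 N down at 7.05 m → arm 2.17 m, τ = 287.1 × 2.17 = 623 N·m clockwise.
Net moment of existing loads = 938.1 N·m clockwise.
The crate weighs 33.3 × 9.8 = 326.3 N and must supply an equal counterclockwise moment, so its lever arm about the knife-edge support is 938.1 / 326.3 = 2.87 m.
That puts it at 4.88 − 2.87 = 2.01 m from the left end.

x ≈ 2.01 m from the left end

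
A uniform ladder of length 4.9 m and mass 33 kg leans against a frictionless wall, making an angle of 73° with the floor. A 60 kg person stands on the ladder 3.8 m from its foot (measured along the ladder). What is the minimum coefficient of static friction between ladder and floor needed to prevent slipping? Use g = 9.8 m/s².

μ_min ≈ 0.207

Taking torques about the foot of the ladder:
Ladder weight 33×9.8 = 323.4 N acts at 2.45 m along the ladder; its horizontal arm is 2.45·cos73° = 0.7163 m → τ = 231.7 N·m clockwise.
Person: 60×9.8 = 588 N at 3.8 m → arm 1.111 m → τ = 653.3 N·m clockwise.
Wall normal N acts horizontally at the top; its moment arm is the height L sinθ = 4.9·sin73° = 4.686 m, counterclockwise.
Balancing moments: N × 4.686 = 885, giving N = 188.9 N.
ΣFx = 0 ⇒ f = N_wall = 188.9 N. ΣFy = 0 ⇒ N_floor = 911.4 N.
μ_min = f / N_floor = 188.9 / 911.4 = 0.207.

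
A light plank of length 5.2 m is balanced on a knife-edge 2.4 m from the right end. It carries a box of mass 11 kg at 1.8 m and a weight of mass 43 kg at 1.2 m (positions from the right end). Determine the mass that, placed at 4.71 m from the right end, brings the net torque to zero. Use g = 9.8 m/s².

About the knife-edge (at 2.4 m from the right end):
Box: 11 × 9.8 = 107.8 N down at 1.8 m → arm 0.6 m, τ = 107.8 × 0.6 = 64.68 N·m clockwise.
Weight: 43 × 9.8 = 421.4 N down at 1.2 m → arm 1.2 m, τ = 421.4 × 1.2 = 505.7 N·m clockwise.
Net moment of known loads = 570.4 N·m clockwise.
An unknown mass m at 4.71 m has arm 2.31 m; its moment is m·g·2.31 counterclockwise.
For rotational equilibrium, m × 9.8 × 2.31 = 570.4, so m = 570.4 / (9.8 × 2.31) = 25.2 kg.

m ≈ 25.2 kg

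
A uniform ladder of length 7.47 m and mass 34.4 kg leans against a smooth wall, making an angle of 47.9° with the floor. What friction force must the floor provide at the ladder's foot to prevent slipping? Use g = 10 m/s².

Choose the foot of the ladder as the axis so the floor normal and friction both act there and drop out.
Ladder weight 34.4×10 = 344 N acts at 3.735 m along the ladder; its horizontal arm is 3.735·cos47.9° = 2.504 m → τ = 861.4 N·m clockwise.
Wall normal N acts horizontally at the top; its moment arm is the height L sinθ = 7.47·sin47.9° = 5.543 m, counterclockwise.
Setting net torque to zero: N × 5.543 = 861.4 → N = 155 N.
ΣFx = 0: friction at the foot balances the wall's push, so f = N_wall = 155 N.

f ≈ 155 N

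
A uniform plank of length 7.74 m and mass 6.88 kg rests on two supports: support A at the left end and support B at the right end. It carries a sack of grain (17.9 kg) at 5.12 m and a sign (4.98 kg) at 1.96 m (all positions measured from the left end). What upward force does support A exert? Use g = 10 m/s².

R_A ≈ 132 N

Take moments about support B.
Beam weight: 6.88 × 10 = 68.8 N down at 3.87 m → arm 3.87 m, τ = 68.8 × 3.87 = 266.3 N·m counterclockwise.
Sack of grain: 17.9 × 10 = 179 N down at 5.12 m → arm 2.62 m, τ = 179 × 2.62 = 469 N·m counterclockwise.
Sign: 4.98 × 10 = 49.8 N down at 1.96 m → arm 5.78 m, τ = 49.8 × 5.78 = 287.8 N·m counterclockwise.
Net load moment about support B = 1023 N·m counterclockwise.
Reaction R at support A is upward at 0 m, arm 7.74 m → moment R × 7.74 clockwise.
Στ = 0 ⇒ R × 7.74 = 1023 ⇒ R = 132 N.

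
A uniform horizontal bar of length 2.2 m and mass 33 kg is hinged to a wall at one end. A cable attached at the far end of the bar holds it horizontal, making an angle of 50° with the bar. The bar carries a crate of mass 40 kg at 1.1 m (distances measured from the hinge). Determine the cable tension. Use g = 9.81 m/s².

About the hinge:
Beam weight: 33 × 9.81 = 323.7 N down at 1.1 m → arm 1.1 m, τ = 323.7 × 1.1 = 356.1 N·m clockwise.
Crate: 40 × 9.81 = 392.4 N down at 1.1 m → arm 1.1 m, τ = 392.4 × 1.1 = 431.6 N·m clockwise.
Total clockwise load moment = 787.7 N·m.
The cable tension T acts at 2.2 m; only its component perpendicular to the bar, T sinθ, produces torque. sin 50° = 0.766.
Balancing moments: T × 2.2 × 0.766 = 787.7, giving T = 787.7 / 1.685 = 467 N.

T ≈ 467 N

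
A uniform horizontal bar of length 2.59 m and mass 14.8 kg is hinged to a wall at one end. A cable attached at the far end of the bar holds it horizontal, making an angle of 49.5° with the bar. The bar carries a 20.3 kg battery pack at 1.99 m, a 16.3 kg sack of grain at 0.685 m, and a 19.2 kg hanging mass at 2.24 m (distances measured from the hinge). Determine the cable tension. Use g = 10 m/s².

Choose the hinge as the axis so the unknown hinge reaction has zero arm there.
Beam weight: 14.8 × 10 = 148 N down at 1.295 m → arm 1.295 m, τ = 148 × 1.295 = 191.7 N·m clockwise.
Battery pack: 20.3 × 10 = 203 N down at 1.99 m → arm 1.99 m, τ = 203 × 1.99 = 404 N·m clockwise.
Sack of grain: 16.3 × 10 = 163 N down at 0.685 m → arm 0.685 m, τ = 163 × 0.685 = 111.7 N·m clockwise.
Hanging mass: 19.2 × 10 = 192 N down at 2.24 m → arm 2.24 m, τ = 192 × 2.24 = 430.1 N·m clockwise.
Total clockwise load moment = 1138 N·m.
The cable tension T acts at 2.59 m; only its component perpendicular to the bar, T sinθ, produces torque. sin 49.5° = 0.7604.
For rotational equilibrium, T × 2.59 × 0.7604 = 1138, so T = 1138 / 1.969 = 578 N.

T ≈ 578 N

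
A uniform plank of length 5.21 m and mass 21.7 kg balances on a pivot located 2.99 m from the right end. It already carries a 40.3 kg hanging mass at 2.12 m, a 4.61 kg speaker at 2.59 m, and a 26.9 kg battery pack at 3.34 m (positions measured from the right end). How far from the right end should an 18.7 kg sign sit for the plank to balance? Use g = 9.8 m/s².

Choose the pivot (at 2.99 m from the right end) as the axis so the support reaction has zero arm there.
Beam weight: 21.7 × 9.8 = 212.7 N down at 2.605 m → arm 0.385 m, τ = 212.7 × 0.385 = 81.89 N·m clockwise.
Hanging mass: 40.3 × 9.8 = 394.9 N down at 2.12 m → arm 0.87 m, τ = 394.9 × 0.87 = 343.6 N·m clockwise.
Speaker: 4.61 × 9.8 = 45.18 N down at 2.59 m → arm 0.4 m, τ = 45.18 × 0.4 = 18.07 N·m clockwise.
Battery pack: 26.9 × 9.8 = 263.6 N down at 3.34 m → arm 0.35 m, τ = 263.6 × 0.35 = 92.26 N·m counterclockwise.
Net moment of existing loads = 351.3 N·m clockwise.
The sign weighs 18.7 × 9.8 = 183.3 N and must supply an equal counterclockwise moment, so its lever arm about the pivot is 351.3 / 183.3 = 1.92 m.
That puts it at 2.99 + 1.92 = 4.91 m from the right end.

x ≈ 4.91 m from the right end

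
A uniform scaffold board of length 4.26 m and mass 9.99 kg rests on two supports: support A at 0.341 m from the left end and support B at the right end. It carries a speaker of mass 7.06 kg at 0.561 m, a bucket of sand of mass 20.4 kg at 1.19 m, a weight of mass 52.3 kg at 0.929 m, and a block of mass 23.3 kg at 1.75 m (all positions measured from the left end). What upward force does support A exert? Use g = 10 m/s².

R_A ≈ 874 N

Taking torques about support B:
Beam weight: 9.99 × 10 = 99.9 N down at 2.13 m → arm 2.13 m, τ = 99.9 × 2.13 = 212.8 N·m counterclockwise.
Speaker: 7.06 × 10 = 70.6 N down at 0.561 m → arm 3.699 m, τ = 70.6 × 3.699 = 261.1 N·m counterclockwise.
Bucket of sand: 20.4 × 10 = 204 N down at 1.19 m → arm 3.07 m, τ = 204 × 3.07 = 626.3 N·m counterclockwise.
Weight: 52.3 × 10 = 523 N down at 0.929 m → arm 3.331 m, τ = 523 × 3.331 = 1742 N·m counterclockwise.
Block: 23.3 × 10 = 233 N down at 1.75 m → arm 2.51 m, τ = 233 × 2.51 = 584.8 N·m counterclockwise.
Net load moment about support B = 3427 N·m counterclockwise.
Reaction R at support A is upward at 0.341 m, arm 3.919 m → moment R × 3.919 clockwise.
Balancing moments: R × 3.919 = 3427, giving R = 874 N.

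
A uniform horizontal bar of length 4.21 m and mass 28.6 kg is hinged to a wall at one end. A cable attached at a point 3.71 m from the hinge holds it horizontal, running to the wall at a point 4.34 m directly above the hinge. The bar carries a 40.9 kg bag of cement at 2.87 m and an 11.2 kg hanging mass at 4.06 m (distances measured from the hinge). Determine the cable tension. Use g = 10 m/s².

T ≈ 791 N

About the hinge:
Beam weight: 28.6 × 10 = 286 N down at 2.105 m → arm 2.105 m, τ = 286 × 2.105 = 602 N·m clockwise.
Bag of cement: 40.9 × 10 = 409 N down at 2.87 m → arm 2.87 m, τ = 409 × 2.87 = 1174 N·m clockwise.
Hanging mass: 11.2 × 10 = 112 N down at 4.06 m → arm 4.06 m, τ = 112 × 4.06 = 454.7 N·m clockwise.
Total clockwise load moment = 2231 N·m.
The cable tension T acts at 3.71 m; only its component perpendicular to the bar, T sinθ, produces torque. sinθ = h/√(h²+d²) = 4.34/√(4.34²+3.71²) = 0.7601.
Balancing moments: T × 3.71 × 0.7601 = 2231, giving T = 2231 / 2.82 = 791 N.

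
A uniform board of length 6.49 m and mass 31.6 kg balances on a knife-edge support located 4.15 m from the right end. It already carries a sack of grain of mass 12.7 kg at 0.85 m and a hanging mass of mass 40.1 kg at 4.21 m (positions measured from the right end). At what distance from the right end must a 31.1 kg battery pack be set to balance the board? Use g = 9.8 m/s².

Choose the knife-edge support (at 4.15 m from the right end) as the axis so the support reaction has zero arm there.
Beam weight: 31.6 × 9.8 = 309.7 N down at 3.245 m → arm 0.905 m, τ = 309.7 × 0.905 = 280.3 N·m clockwise.
Sack of grain: 12.7 × 9.8 = 124.5 N down at 0.85 m → arm 3.3 m, τ = 124.5 × 3.3 = 410.8 N·m clockwise.
Hanging mass: 40.1 × 9.8 = 393 N down at 4.21 m → arm 0.06 m, τ = 393 × 0.06 = 23.58 N·m counterclockwise.
Net moment of existing loads = 667.5 N·m clockwise.
The battery pack weighs 31.1 × 9.8 = 304.8 N and must supply an equal counterclockwise moment, so its lever arm about the knife-edge support is 667.5 / 304.8 = 2.19 m.
That puts it at 4.15 + 2.19 = 6.34 m from the right end.

x ≈ 6.34 m from the right end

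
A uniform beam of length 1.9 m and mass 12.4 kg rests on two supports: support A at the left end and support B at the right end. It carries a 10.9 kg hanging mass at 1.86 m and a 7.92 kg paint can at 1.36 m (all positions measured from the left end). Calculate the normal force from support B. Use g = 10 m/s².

Take moments about support A.
Beam weight: 12.4 × 10 = 124 N down at 0.95 m → arm 0.95 m, τ = 124 × 0.95 = 117.8 N·m clockwise.
Hanging mass: 10.9 × 10 = 109 N down at 1.86 m → arm 1.86 m, τ = 109 × 1.86 = 202.7 N·m clockwise.
Paint can: 7.92 × 10 = 79.2 N down at 1.36 m → arm 1.36 m, τ = 79.2 × 1.36 = 107.7 N·m clockwise.
Net load moment about support A = 428.2 N·m clockwise.
Reaction R at support B is upward at 1.9 m, arm 1.9 m → moment R × 1.9 counterclockwise.
For rotational equilibrium, R × 1.9 = 428.2, so R = 225 N.

R_B ≈ 225 N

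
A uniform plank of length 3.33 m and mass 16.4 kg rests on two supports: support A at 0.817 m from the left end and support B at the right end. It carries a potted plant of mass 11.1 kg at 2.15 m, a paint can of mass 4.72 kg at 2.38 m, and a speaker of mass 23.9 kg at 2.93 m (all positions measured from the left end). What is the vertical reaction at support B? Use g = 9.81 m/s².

Sum moments about support A (its reaction then has zero moment arm).
Beam weight: 16.4 × 9.81 = 160.9 N down at 1.665 m → arm 0.848 m, τ = 160.9 × 0.848 = 136.4 N·m clockwise.
Potted plant: 11.1 × 9.81 = 108.9 N down at 2.15 m → arm 1.333 m, τ = 108.9 × 1.333 = 145.2 N·m clockwise.
Paint can: 4.72 × 9.81 = 46.3 N down at 2.38 m → arm 1.563 m, τ = 46.3 × 1.563 = 72.37 N·m clockwise.
Speaker: 23.9 × 9.81 = 234.5 N down at 2.93 m → arm 2.113 m, τ = 234.5 × 2.113 = 495.5 N·m clockwise.
Net load moment about support A = 849.5 N·m clockwise.
Reaction R at support B is upward at 3.33 m, arm 2.513 m → moment R × 2.513 counterclockwise.
For rotational equilibrium, R × 2.513 = 849.5, so R = 338 N.

R_B ≈ 338 N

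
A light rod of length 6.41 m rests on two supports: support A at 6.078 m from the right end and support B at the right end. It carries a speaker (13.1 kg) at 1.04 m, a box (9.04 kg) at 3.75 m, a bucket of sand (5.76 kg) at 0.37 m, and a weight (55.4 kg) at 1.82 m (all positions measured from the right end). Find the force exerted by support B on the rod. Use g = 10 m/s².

Sum moments about support A (its reaction then has zero moment arm).
Speaker: 13.1 × 10 = 131 N down at 1.04 m → arm 5.038 m, τ = 131 × 5.038 = 660 N·m clockwise.
Box: 9.04 × 10 = 90.4 N down at 3.75 m → arm 2.328 m, τ = 90.4 × 2.328 = 210.5 N·m clockwise.
Bucket of sand: 5.76 × 10 = 57.6 N down at 0.37 m → arm 5.708 m, τ = 57.6 × 5.708 = 328.8 N·m clockwise.
Weight: 55.4 × 10 = 554 N down at 1.82 m → arm 4.258 m, τ = 554 × 4.258 = 2359 N·m clockwise.
Net load moment about support A = 3558 N·m clockwise.
Reaction R at support B is upward at 0 m, arm 6.078 m → moment R × 6.078 counterclockwise.
Στ = 0 ⇒ R × 6.078 = 3558 ⇒ R = 585 N.

R_B ≈ 585 N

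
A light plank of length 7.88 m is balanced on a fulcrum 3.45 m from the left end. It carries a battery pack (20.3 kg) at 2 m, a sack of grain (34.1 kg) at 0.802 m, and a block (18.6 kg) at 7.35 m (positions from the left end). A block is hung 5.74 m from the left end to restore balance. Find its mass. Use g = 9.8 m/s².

Take moments about the fulcrum (at 3.45 m from the left end).
Battery pack: 20.3 × 9.8 = 198.9 N down at 2 m → arm 1.45 m, τ = 198.9 × 1.45 = 288.4 N·m counterclockwise.
Sack of grain: 34.1 × 9.8 = 334.2 N down at 0.802 m → arm 2.648 m, τ = 334.2 × 2.648 = 885 N·m counterclockwise.
Block: 18.6 × 9.8 = 182.3 N down at 7.35 m → arm 3.9 m, τ = 182.3 × 3.9 = 711 N·m clockwise.
Net moment of known loads = 462.4 N·m counterclockwise.
An unknown mass m at 5.74 m has arm 2.29 m; its moment is m·g·2.29 clockwise.
Balancing moments: m × 9.8 × 2.29 = 462.4, giving m = 462.4 / (9.8 × 2.29) = 20.6 kg.

m ≈ 20.6 kg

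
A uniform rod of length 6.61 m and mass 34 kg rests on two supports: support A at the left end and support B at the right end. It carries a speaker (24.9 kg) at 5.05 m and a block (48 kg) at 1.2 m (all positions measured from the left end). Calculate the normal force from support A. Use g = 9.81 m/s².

About support B:
Beam weight: 34 × 9.81 = 333.5 N down at 3.305 m → arm 3.305 m, τ = 333.5 × 3.305 = 1102 N·m counterclockwise.
Speaker: 24.9 × 9.81 = 244.3 N down at 5.05 m → arm 1.56 m, τ = 244.3 × 1.56 = 381.1 N·m counterclockwise.
Block: 48 × 9.81 = 470.9 N down at 1.2 m → arm 5.41 m, τ = 470.9 × 5.41 = 2548 N·m counterclockwise.
Net load moment about support B = 4031 N·m counterclockwise.
Reaction R at support A is upward at 0 m, arm 6.61 m → moment R × 6.61 clockwise.
For rotational equilibrium, R × 6.61 = 4031, so R = 610 N.

R_A ≈ 610 N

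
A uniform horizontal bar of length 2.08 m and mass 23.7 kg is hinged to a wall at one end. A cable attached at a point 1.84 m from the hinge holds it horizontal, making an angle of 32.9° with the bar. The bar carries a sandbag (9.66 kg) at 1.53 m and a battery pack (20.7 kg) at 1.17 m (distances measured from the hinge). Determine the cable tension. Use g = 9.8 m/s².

T ≈ 624 N

Taking torques about the hinge:
Beam weight: 23.7 × 9.8 = 232.3 N down at 1.04 m → arm 1.04 m, τ = 232.3 × 1.04 = 241.6 N·m clockwise.
Sandbag: 9.66 × 9.8 = 94.67 N down at 1.53 m → arm 1.53 m, τ = 94.67 × 1.53 = 144.8 N·m clockwise.
Battery pack: 20.7 × 9.8 = 202.9 N down at 1.17 m → arm 1.17 m, τ = 202.9 × 1.17 = 237.4 N·m clockwise.
Total clockwise load moment = 623.8 N·m.
The cable tension T acts at 1.84 m; only its component perpendicular to the bar, T sinθ, produces torque. sin 32.9° = 0.5432.
Setting net torque to zero: T × 1.84 × 0.5432 = 623.8 → T = 623.8 / 0.9995 = 624 N.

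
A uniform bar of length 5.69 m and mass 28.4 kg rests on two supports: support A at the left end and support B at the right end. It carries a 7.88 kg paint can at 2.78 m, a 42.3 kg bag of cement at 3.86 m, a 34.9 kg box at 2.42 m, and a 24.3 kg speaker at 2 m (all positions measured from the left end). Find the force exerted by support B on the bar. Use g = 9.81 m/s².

R_B ≈ 688 N

Take moments about support A.
Beam weight: 28.4 × 9.81 = 278.6 N down at 2.845 m → arm 2.845 m, τ = 278.6 × 2.845 = 792.6 N·m clockwise.
Paint can: 7.88 × 9.81 = 77.3 N down at 2.78 m → arm 2.78 m, τ = 77.3 × 2.78 = 214.9 N·m clockwise.
Bag of cement: 42.3 × 9.81 = 415 N down at 3.86 m → arm 3.86 m, τ = 415 × 3.86 = 1602 N·m clockwise.
Box: 34.9 × 9.81 = 342.4 N down at 2.42 m → arm 2.42 m, τ = 342.4 × 2.42 = 828.6 N·m clockwise.
Speaker: 24.3 × 9.81 = 238.4 N down at 2 m → arm 2 m, τ = 238.4 × 2 = 476.8 N·m clockwise.
Net load moment about support A = 3915 N·m clockwise.
Reaction R at support B is upward at 5.69 m, arm 5.69 m → moment R × 5.69 counterclockwise.
Στ = 0 ⇒ R × 5.69 = 3915 ⇒ R = 688 N.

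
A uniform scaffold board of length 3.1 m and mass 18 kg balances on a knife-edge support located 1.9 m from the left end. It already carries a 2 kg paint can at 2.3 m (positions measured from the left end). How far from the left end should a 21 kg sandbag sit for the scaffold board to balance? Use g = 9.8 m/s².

x ≈ 2.16 m from the left end

Take moments about the knife-edge support (at 1.9 m from the left end).
Beam weight: 18 × 9.8 = 176.4 N down at 1.55 m → arm 0.35 m, τ = 176.4 × 0.35 = 61.74 N·m counterclockwise.
Paint can: 2 × 9.8 = 19.6 N down at 2.3 m → arm 0.4 m, τ = 19.6 × 0.4 = 7.84 N·m clockwise.
Net moment of existing loads = 53.9 N·m counterclockwise.
The sandbag weighs 21 × 9.8 = 205.8 N and must supply an equal clockwise moment, so its lever arm about the knife-edge support is 53.9 / 205.8 = 0.262 m.
That puts it at 1.9 + 0.262 = 2.16 m from the left end.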